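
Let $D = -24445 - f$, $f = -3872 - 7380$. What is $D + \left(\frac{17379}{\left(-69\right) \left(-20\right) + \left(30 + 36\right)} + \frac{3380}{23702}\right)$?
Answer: $- \frac{75291349703}{5712182} \approx -13181.0$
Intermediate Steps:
$f = -11252$
$D = -13193$ ($D = -24445 - -11252 = -24445 + 11252 = -13193$)
$D + \left(\frac{17379}{\left(-69\right) \left(-20\right) + \left(30 + 36\right)} + \frac{3380}{23702}\right) = -13193 + \left(\frac{17379}{\left(-69\right) \left(-20\right) + \left(30 + 36\right)} + \frac{3380}{23702}\right) = -13193 + \left(\frac{17379}{1380 + 66} + 3380 \cdot \frac{1}{23702}\right) = -13193 + \left(\frac{17379}{1446} + \frac{1690}{11851}\right) = -13193 + \left(17379 \cdot \frac{1}{1446} + \frac{1690}{11851}\right) = -13193 + \left(\frac{5793}{482} + \frac{1690}{11851}\right) = -13193 + \frac{69467423}{5712182} = - \frac{75291349703}{5712182}$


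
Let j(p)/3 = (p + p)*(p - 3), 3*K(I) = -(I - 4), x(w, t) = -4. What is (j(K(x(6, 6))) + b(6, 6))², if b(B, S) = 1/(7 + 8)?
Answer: 6241/225 ≈ 27.738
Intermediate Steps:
b(B, S) = 1/15
K(I) = 4/3 - I/3 (K(I) = (-(I - 4))/3 = (-(-4 + I))/3 = (4 - I)/3 = 4/3 - I/3)
j(p) = 6*p*(-3 + p) (j(p) = 3*((p + p)*(p - 3)) = 3*((2*p)*(-3 + p)) = 3*(2*p*(-3 + p)) = 6*p*(-3 + p))
(j(K(x(6, 6))) + b(6, 6))² = (6*(4/3 - ⅓*(-4))*(-3 + (4/3 - ⅓*(-4))) + 1/15)² = (6*(4/3 + 4/3)*(-3 + (4/3 + 4/3)) + 1/15)² = (6*(8/3)*(-3 + 8/3) + 1/15)² = (6*(8/3)*(-⅓) + 1/15)² = (-16/3 + 1/15)² = (-79/15)² = 6241/225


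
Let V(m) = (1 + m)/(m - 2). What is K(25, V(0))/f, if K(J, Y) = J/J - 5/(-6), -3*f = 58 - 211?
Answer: 11/306 ≈ 0.035948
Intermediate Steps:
V(m) = (1 + m)/(-2 + m)
f = 51 (f = -(58 - 211)/3 = -⅓*(-153) = 51)
K(J, Y) = 11/6 (K(J, Y) = 1 - 5*(-⅙) = 1 + ⅚ = 11/6)
K(25, V(0))/f = (11/6)/51 = (11/6)*(1/51) = 11/306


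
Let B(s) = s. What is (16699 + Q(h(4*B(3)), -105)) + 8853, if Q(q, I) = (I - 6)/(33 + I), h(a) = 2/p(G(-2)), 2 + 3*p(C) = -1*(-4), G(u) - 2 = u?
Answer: 613285/24 ≈ 25554.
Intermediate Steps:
G(u) = 2 + u
p(C) = ⅔ (p(C) = -⅔ + (-1*(-4))/3 = -⅔ + (⅓)*4 = -⅔ + 4/3 = ⅔)
h(a) = 3 (h(a) = 2/(⅔) = 2*(3/2) = 3)
Q(q, I) = (-6 + I)/(33 + I)
(16699 + Q(h(4*B(3)), -105)) + 8853 = (16699 + (-6 - 105)/(33 - 105)) + 8853 = (16699 - 111/(-72)) + 8853 = (16699 - 1/72*(-111)) + 8853 = (16699 + 37/24) + 8853 = 400813/24 + 8853 = 613285/24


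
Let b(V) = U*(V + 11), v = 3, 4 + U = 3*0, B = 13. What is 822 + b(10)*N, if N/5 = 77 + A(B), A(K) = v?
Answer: -32778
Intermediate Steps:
U = -4 (U = -4 + 3*0 = -4 + 0 = -4)
A(K) = 3
N = 400 (N = 5*(77 + 3) = 5*80 = 400)
b(V) = -44 - 4*V (b(V) = -4*(V + 11) = -4*(11 + V) = -44 - 4*V)
822 + b(10)*N = 822 + (-44 - 4*10)*400 = 822 + (-44 - 40)*400 = 822 - 84*400 = 822 - 33600 = -32778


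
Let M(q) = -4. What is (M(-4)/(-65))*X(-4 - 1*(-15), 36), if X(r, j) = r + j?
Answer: 188/65 ≈ 2.8923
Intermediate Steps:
X(r, j) = j + r
(M(-4)/(-65))*X(-4 - 1*(-15), 36) = (-4/(-65))*(36 + (-4 - 1*(-15))) = (-4*(-1/65))*(36 + (-4 + 15)) = 4*(36 + 11)/65 = (4/65)*47 = 188/65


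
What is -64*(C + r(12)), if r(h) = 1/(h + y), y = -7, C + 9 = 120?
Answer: -35584/5 ≈ -7116.8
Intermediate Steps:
C = 111 (C = -9 + 120 = 111)
r(h) = 1/(-7 + h) (r(h) = 1/(h - 7) = 1/(-7 + h))
-64*(C + r(12)) = -64*(111 + 1/(-7 + 12)) = -64*(111 + 1/5) = -64*(111 + ⅕) = -64*556/5 = -35584/5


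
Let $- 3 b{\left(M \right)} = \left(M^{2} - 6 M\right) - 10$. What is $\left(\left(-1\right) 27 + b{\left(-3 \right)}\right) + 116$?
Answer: $\frac{250}{3} \approx 83.333$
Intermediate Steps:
$b{\left(M \right)} = \frac{10}{3} + 2 M - \frac{M^{2}}{3}$ ($b{\left(M \right)} = - \frac{\left(M^{2} - 6 M\right) - 10}{3} = - \frac{-10 + M^{2} - 6 M}{3} = \frac{10}{3} + 2 M - \frac{M^{2}}{3}$)
$\left(\left(-1\right) 27 + b{\left(-3 \right)}\right) + 116 = \left(\left(-1\right) 27 + \left(\frac{10}{3} + 2 \left(-3\right) - \frac{\left(-3\right)^{2}}{3}\right)\right) + 116 = \left(-27 - \frac{17}{3}\right) + 116 = - \frac{98}{3} + 116 = \frac{250}{3}$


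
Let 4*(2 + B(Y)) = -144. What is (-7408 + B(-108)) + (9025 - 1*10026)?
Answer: -8447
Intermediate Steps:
B(Y) = -38 (B(Y) = -2 + (¼)*(-144) = -2 - 36 = -38)
(-7408 + B(-108)) + (9025 - 1*10026) = (-7408 - 38) + (9025 - 1*10026) = -7446 + (9025 - 10026) = -7446 - 1001 = -8447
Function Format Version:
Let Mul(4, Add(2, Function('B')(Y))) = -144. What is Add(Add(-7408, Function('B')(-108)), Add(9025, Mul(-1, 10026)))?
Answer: -8447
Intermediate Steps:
Function('B')(Y) = -38 (Function('B')(Y) = Add(-2, Mul(Rational(1, 4), -144)) = Add(-2, -36) = -38)
Add(Add(-7408, Function('B')(-108)), Add(9025, Mul(-1, 10026))) = Add(Add(-7408, -38), Add(9025, Mul(-1, 10026))) = Add(-7446, Add(9025, -10026)) = Add(-7446, -1001) = -8447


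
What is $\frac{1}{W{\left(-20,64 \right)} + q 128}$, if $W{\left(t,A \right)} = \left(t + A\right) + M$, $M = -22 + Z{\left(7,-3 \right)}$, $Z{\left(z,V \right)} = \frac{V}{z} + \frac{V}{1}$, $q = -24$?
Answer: $- \frac{7}{21374} \approx -0.0003275$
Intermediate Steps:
$Z{\left(z,V \right)} = V + \frac{V}{z}$ ($Z{\left(z,V \right)} = \frac{V}{z} + V 1 = \frac{V}{z} + V = V + \frac{V}{z}$)
$M = - \frac{178}{7}$ ($M = -22 - \left(3 + \frac{3}{7}\right) = -22 - \frac{24}{7} = - \frac{178}{7} \approx -25.429$)
$W{\left(t,A \right)} = - \frac{178}{7} + A + t$ ($W{\left(t,A \right)} = \left(t + A\right) - \frac{178}{7} = \left(A + t\right) - \frac{178}{7} = - \frac{178}{7} + A + t$)
$\frac{1}{W{\left(-20,64 \right)} + q 128} = \frac{1}{\left(- \frac{178}{7} + 64 - 20\right) - 3072} = \frac{1}{\frac{130}{7} - 3072} = \frac{1}{- \frac{21374}{7}} = - \frac{7}{21374}$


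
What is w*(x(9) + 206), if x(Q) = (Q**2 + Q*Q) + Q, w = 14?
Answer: 5278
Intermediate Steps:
x(Q) = Q + 2*Q**2 (x(Q) = (Q**2 + Q**2) + Q = 2*Q**2 + Q = Q + 2*Q**2)
w*(x(9) + 206) = 14*(9*(1 + 2*9) + 206) = 14*(9*(1 + 18) + 206) = 14*(9*19 + 206) = 14*(171 + 206) = 14*377 = 5278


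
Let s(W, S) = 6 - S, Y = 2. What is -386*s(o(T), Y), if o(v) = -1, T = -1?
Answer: -1544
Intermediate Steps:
-386*s(o(T), Y) = -386*(6 - 1*2) = -386*(6 - 2) = -386*4 = -1544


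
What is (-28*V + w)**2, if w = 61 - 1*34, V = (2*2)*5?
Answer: 284089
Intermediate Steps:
V = 20 (V = 4*5 = 20)
w = 27 (w = 61 - 34 = 27)
(-28*V + w)**2 = (-28*20 + 27)**2 = (-560 + 27)**2 = (-533)**2 = 284089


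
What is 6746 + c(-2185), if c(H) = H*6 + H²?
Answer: 4767861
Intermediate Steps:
c(H) = H² + 6*H (c(H) = 6*H + H² = H² + 6*H)
6746 + c(-2185) = 6746 - 2185*(6 - 2185) = 6746 - 2185*(-2179) = 6746 + 4761115 = 4767861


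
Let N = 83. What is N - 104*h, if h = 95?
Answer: -9797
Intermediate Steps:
N - 104*h = 83 - 104*95 = 83 - 9880 = -9797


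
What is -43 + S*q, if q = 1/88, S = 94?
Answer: -1845/44 ≈ -41.932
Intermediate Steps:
q = 1/88 ≈ 0.011364
-43 + S*q = -43 + 94*(1/88) = -43 + 47/44 = -1845/44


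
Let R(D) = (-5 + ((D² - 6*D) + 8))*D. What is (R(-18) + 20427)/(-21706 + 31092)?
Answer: 51/38 ≈ 1.3421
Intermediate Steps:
R(D) = D*(3 + D² - 6*D) (R(D) = (-5 + (8 + D² - 6*D))*D = (3 + D² - 6*D)*D = D*(3 + D² - 6*D))
(R(-18) + 20427)/(-21706 + 31092) = (-18*(3 + (-18)² - 6*(-18)) + 20427)/(-21706 + 31092) = (-18*(3 + 324 + 108) + 20427)/9386 = (-18*435 + 20427)*(1/9386) = (-7830 + 20427)*(1/9386) = 12597*(1/9386) = 51/38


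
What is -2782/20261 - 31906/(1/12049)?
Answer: -7789045520616/20261 ≈ -3.8444e+8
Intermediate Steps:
-2782/20261 - 31906/(1/12049) = -2782*1/20261 - 31906/1/12049 = -2782/20261 - 31906*12049 = -2782/20261 - 384435394 = -7789045520616/20261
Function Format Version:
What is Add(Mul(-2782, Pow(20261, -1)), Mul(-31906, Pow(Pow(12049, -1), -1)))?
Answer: Rational(-7789045520616, 20261) ≈ -3.8444e+8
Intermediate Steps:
Add(Mul(-2782, Pow(20261, -1)), Mul(-31906, Pow(Pow(12049, -1), -1))) = Add(Mul(-2782, Rational(1, 20261)), Mul(-31906, Pow(Rational(1, 12049), -1))) = Add(Rational(-2782, 20261), Mul(-31906, 12049)) = Add(Rational(-2782, 20261), -384435394) = Rational(-7789045520616, 20261)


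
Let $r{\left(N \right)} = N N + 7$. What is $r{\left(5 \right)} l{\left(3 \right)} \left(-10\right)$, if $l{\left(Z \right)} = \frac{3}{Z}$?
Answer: $-320$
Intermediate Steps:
$r{\left(N \right)} = 7 + N^{2}$ ($r{\left(N \right)} = N^{2} + 7 = 7 + N^{2}$)
$r{\left(5 \right)} l{\left(3 \right)} \left(-10\right) = \left(7 + 5^{2}\right) \frac{3}{3} \left(-10\right) = \left(7 + 25\right) 3 \cdot \frac{1}{3} \left(-10\right) = 32 \cdot 1 \left(-10\right) = 32 \left(-10\right) = -320$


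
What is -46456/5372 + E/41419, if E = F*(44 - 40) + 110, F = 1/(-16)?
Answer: -1923571487/222502868 ≈ -8.6452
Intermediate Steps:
F = -1/16 ≈ -0.062500
E = 439/4 (E = -(44 - 40)/16 + 110 = -1/16*4 + 110 = -1/4 + 110 = 439/4 ≈ 109.75)
-46456/5372 + E/41419 = -46456/5372 + (439/4)/41419 = -46456*1/5372 + (439/4)*(1/41419) = -11614/1343 + 439/165676 = -1923571487/222502868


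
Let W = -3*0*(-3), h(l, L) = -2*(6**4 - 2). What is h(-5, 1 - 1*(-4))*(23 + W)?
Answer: -59524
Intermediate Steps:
h(l, L) = -2588 (h(l, L) = -2*(1296 - 2) = -2*1294 = -2588)
W = 0 (W = 0*(-3) = 0)
h(-5, 1 - 1*(-4))*(23 + W) = -2588*(23 + 0) = -2588*23 = -59524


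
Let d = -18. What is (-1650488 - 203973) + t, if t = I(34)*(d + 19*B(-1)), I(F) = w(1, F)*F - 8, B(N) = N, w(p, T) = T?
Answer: -1896937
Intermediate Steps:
I(F) = -8 + F² (I(F) = F*F - 8 = F² - 8 = -8 + F²)
t = -42476 (t = (-8 + 34²)*(-18 + 19*(-1)) = (-8 + 1156)*(-18 - 19) = 1148*(-37) = -42476)
(-1650488 - 203973) + t = (-1650488 - 203973) - 42476 = -1854461 - 42476 = -1896937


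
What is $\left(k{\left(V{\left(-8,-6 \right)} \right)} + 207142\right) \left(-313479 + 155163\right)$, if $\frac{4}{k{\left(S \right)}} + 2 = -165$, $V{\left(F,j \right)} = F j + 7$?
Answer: $-32793889080$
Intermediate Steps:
$V{\left(F,j \right)} = 7 + F j$
$k{\left(S \right)} = - \frac{4}{167}$ ($k{\left(S \right)} = \frac{4}{-2 - 165} = \frac{4}{-167} = 4 \left(- \frac{1}{167}\right) = - \frac{4}{167}$)
$\left(k{\left(V{\left(-8,-6 \right)} \right)} + 207142\right) \left(-313479 + 155163\right) = \left(- \frac{4}{167} + 207142\right) \left(-313479 + 155163\right) = \frac{34592710}{167} \left(-158316\right) = -32793889080$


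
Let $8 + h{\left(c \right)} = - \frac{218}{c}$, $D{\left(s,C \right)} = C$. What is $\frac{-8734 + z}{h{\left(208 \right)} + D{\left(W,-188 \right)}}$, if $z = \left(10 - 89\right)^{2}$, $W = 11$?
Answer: $\frac{28808}{2277} \approx 12.652$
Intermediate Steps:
$h{\left(c \right)} = -8 - \frac{218}{c}$
$z = 6241$ ($z = \left(-79\right)^{2} = 6241$)
$\frac{-8734 + z}{h{\left(208 \right)} + D{\left(W,-188 \right)}} = \frac{-8734 + 6241}{\left(-8 - \frac{218}{208}\right) - 188} = - \frac{2493}{\left(-8 - \frac{109}{104}\right) - 188} = - \frac{2493}{- \frac{941}{104} - 188} = - \frac{2493}{- \frac{20493}{104}} = \left(-2493\right) \left(- \frac{104}{20493}\right) = \frac{28808}{2277}$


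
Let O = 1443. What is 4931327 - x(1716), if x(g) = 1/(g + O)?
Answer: 15578061992/3159 ≈ 4.9313e+6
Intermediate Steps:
x(g) = 1/(1443 + g) (x(g) = 1/(g + 1443) = 1/(1443 + g))
4931327 - x(1716) = 4931327 - 1/(1443 + 1716) = 4931327 - 1/3159 = 15578061992/3159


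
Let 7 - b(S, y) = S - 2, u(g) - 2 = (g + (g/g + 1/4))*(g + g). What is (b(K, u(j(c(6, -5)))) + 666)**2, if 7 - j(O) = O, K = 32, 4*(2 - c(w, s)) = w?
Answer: 413449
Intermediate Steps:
c(w, s) = 2 - w/4
j(O) = 7 - O
u(g) = 2 + 2*g*(5/4 + g) (u(g) = 2 + (g + (g/g + 1/4))*(g + g) = 2 + (g + (1 + 1*(1/4)))*(2*g) = 2 + (g + (1 + 1/4))*(2*g) = 2 + (g + 5/4)*(2*g) = 2 + (5/4 + g)*(2*g) = 2 + 2*g*(5/4 + g))
b(S, y) = 9 - S (b(S, y) = 7 - (S - 2) = 7 - (-2 + S) = 7 + (2 - S) = 9 - S)
(b(K, u(j(c(6, -5)))) + 666)**2 = ((9 - 1*32) + 666)**2 = ((9 - 32) + 666)**2 = (-23 + 666)**2 = 643**2 = 413449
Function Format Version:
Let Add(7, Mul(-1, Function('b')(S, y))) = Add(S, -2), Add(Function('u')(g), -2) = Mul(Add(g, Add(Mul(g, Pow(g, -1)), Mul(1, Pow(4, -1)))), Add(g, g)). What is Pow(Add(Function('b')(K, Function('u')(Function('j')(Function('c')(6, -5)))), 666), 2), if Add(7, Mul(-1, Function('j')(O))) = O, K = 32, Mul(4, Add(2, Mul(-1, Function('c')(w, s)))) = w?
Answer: 413449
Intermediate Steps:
Function('c')(w, s) = Add(2, Mul(Rational(-1, 4), w))
Function('j')(O) = Add(7, Mul(-1, O))
Function('u')(g) = Add(2, Mul(2, g, Add(Rational(5, 4), g))) (Function('u')(g) = Add(2, Mul(Add(g, Add(Mul(g, Pow(g, -1)), Mul(1, Pow(4, -1)))), Add(g, g))) = Add(2, Mul(Add(g, Add(1, Mul(1, Rational(1, 4)))), Mul(2, g))) = Add(2, Mul(Add(g, Add(1, Rational(1, 4))), Mul(2, g))) = Add(2, Mul(Add(g, Rational(5, 4)), Mul(2, g))) = Add(2, Mul(Add(Rational(5, 4), g), Mul(2, g))) = Add(2, Mul(2, g, Add(Rational(5, 4), g))))
Function('b')(S, y) = Add(9, Mul(-1, S)) (Function('b')(S, y) = Add(7, Mul(-1, Add(S, -2))) = Add(7, Mul(-1, Add(-2, S))) = Add(7, Add(2, Mul(-1, S))) = Add(9, Mul(-1, S)))
Pow(Add(Function('b')(K, Function('u')(Function('j')(Function('c')(6, -5)))), 666), 2) = Pow(Add(Add(9, Mul(-1, 32)), 666), 2) = Pow(Add(Add(9, -32), 666), 2) = Pow(Add(-23, 666), 2) = Pow(643, 2) = 413449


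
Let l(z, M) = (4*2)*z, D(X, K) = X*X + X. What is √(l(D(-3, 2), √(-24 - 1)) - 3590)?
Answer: I*√3542 ≈ 59.515*I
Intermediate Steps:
D(X, K) = X + X² (D(X, K) = X² + X = X + X²)
l(z, M) = 8*z
√(l(D(-3, 2), √(-24 - 1)) - 3590) = √(8*(-3*(1 - 3)) - 3590) = √(8*(-3*(-2)) - 3590) = √(8*6 - 3590) = √(48 - 3590) = √(-3542) = I*√3542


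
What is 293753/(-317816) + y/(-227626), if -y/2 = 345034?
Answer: 76224415555/36171592408 ≈ 2.1073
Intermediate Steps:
y = -690068 (y = -2*345034 = -690068)
293753/(-317816) + y/(-227626) = 293753/(-317816) - 690068/(-227626) = 293753*(-1/317816) - 690068*(-1/227626) = -293753/317816 + 345034/113813 = 76224415555/36171592408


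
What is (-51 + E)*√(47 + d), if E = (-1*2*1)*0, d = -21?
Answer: -51*√26 ≈ -260.05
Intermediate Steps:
E = 0 (E = -2*1*0 = -2*0 = 0)
(-51 + E)*√(47 + d) = (-51 + 0)*√(47 - 21) = -51*√26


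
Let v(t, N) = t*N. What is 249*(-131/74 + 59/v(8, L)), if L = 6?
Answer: -79763/592 ≈ -134.73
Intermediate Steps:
v(t, N) = N*t
249*(-131/74 + 59/v(8, L)) = 249*(-131/74 + 59/((6*8))) = 249*(-131*1/74 + 59/48) = 249*(-131/74 + 59*(1/48)) = 249*(-131/74 + 59/48) = 249*(-961/1776) = -79763/592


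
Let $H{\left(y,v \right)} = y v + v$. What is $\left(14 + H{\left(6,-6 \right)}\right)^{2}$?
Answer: $784$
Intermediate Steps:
$H{\left(y,v \right)} = v + v y$ ($H{\left(y,v \right)} = v y + v = v + v y$)
$\left(14 + H{\left(6,-6 \right)}\right)^{2} = \left(14 - 6 \left(1 + 6\right)\right)^{2} = \left(14 - 42\right)^{2} = \left(-28\right)^{2} = 784$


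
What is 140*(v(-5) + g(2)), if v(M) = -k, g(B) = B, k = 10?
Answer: -1120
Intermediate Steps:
v(M) = -10 (v(M) = -1*10 = -10)
140*(v(-5) + g(2)) = 140*(-10 + 2) = 140*(-8) = -1120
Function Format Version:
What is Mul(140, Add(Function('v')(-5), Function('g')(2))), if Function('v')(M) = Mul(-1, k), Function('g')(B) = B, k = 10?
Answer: -1120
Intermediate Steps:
Function('v')(M) = -10 (Function('v')(M) = Mul(-1, 10) = -10)
Mul(140, Add(Function('v')(-5), Function('g')(2))) = Mul(140, Add(-10, 2)) = Mul(140, -8) = -1120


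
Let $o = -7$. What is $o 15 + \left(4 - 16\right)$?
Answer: $-117$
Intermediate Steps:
$o 15 + \left(4 - 16\right) = \left(-7\right) 15 + \left(4 - 16\right) = -105 - 12 = -117$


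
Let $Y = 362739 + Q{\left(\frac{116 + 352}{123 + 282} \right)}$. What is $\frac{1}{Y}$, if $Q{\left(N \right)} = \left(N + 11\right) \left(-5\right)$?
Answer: $\frac{9}{3264104} \approx 2.7573 \cdot 10^{-6}$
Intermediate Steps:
$Q{\left(N \right)} = -55 - 5 N$ ($Q{\left(N \right)} = \left(11 + N\right) \left(-5\right) = -55 - 5 N$)
$Y = \frac{3264104}{9}$ ($Y = 362739 - \left(55 + 5 \frac{116 + 352}{123 + 282}\right) = 362739 - \left(55 + 5 \cdot \frac{468}{405}\right) = 362739 - \left(55 + 5 \cdot 468 \cdot \frac{1}{405}\right) = 362739 - \frac{547}{9} = \frac{3264104}{9} \approx 3.6268 \cdot 10^{5}$)
$\frac{1}{Y} = \frac{1}{\frac{3264104}{9}} = \frac{9}{3264104}$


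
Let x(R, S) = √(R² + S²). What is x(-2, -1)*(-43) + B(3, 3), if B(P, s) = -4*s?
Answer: -12 - 43*√5 ≈ -108.15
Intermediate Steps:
x(-2, -1)*(-43) + B(3, 3) = √((-2)² + (-1)²)*(-43) - 4*3 = √(4 + 1)*(-43) - 12 = √5*(-43) - 12 = -43*√5 - 12 = -12 - 43*√5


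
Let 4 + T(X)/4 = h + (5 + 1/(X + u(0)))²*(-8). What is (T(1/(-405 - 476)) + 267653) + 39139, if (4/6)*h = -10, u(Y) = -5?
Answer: 1484978610036/4853209 ≈ 3.0598e+5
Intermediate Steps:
h = -15 (h = (3/2)*(-10) = -15)
T(X) = -76 - 32*(5 + 1/(-5 + X))² (T(X) = -16 + 4*(-15 + (5 + 1/(X - 5))²*(-8)) = -16 + 4*(-15 + (5 + 1/(-5 + X))²*(-8)) = -16 + 4*(-15 - 8*(5 + 1/(-5 + X))²) = -16 + (-60 - 32*(5 + 1/(-5 + X))²) = -76 - 32*(5 + 1/(-5 + X))²)
(T(1/(-405 - 476)) + 267653) + 39139 = (4*(-5083 - 219/(-405 - 476)² + 2110/(-405 - 476))/(25 + (1/(-405 - 476))² - 10/(-405 - 476)) + 267653) + 39139 = (4*(-5083 - 219*(1/(-881))² + 2110/(-881))/(25 + (1/(-881))² - 10/(-881)) + 267653) + 39139 = (4*(-5083 - 219*(-1/881)² + 2110*(-1/881))/(25 + (-1/881)² - 10*(-1/881)) + 267653) + 39139 = (4*(-5083 - 219*1/776161 - 2110/881)/(25 + 1/776161 + 10/881) + 267653) + 39139 = (4*(-5083 - 219/776161 - 2110/881)/(19412836/776161) + 267653) + 39139 = (4*(776161/19412836)*(-3947085492/776161) + 267653) + 39139 = (-3947085492/4853209 + 267653) + 39139 = 1295028862985/4853209 + 39139 = 1484978610036/4853209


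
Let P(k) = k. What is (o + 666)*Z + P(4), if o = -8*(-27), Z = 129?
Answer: 113782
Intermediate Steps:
o = 216
(o + 666)*Z + P(4) = (216 + 666)*129 + 4 = 882*129 + 4 = 113778 + 4 = 113782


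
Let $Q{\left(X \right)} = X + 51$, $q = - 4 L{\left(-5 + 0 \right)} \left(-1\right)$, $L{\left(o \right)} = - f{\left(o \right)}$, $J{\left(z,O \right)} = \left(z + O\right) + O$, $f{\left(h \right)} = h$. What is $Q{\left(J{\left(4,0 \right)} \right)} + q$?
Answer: $75$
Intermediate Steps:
$J{\left(z,O \right)} = z + 2 O$ ($J{\left(z,O \right)} = \left(O + z\right) + O = z + 2 O$)
$L{\left(o \right)} = - o$
$q = 20$ ($q = - 4 \left(- (-5 + 0)\right) \left(-1\right) = - 4 \left(\left(-1\right) \left(-5\right)\right) \left(-1\right) = \left(-4\right) 5 \left(-1\right) = \left(-20\right) \left(-1\right) = 20$)
$Q{\left(X \right)} = 51 + X$
$Q{\left(J{\left(4,0 \right)} \right)} + q = \left(51 + \left(4 + 2 \cdot 0\right)\right) + 20 = \left(51 + \left(4 + 0\right)\right) + 20 = \left(51 + 4\right) + 20 = 55 + 20 = 75$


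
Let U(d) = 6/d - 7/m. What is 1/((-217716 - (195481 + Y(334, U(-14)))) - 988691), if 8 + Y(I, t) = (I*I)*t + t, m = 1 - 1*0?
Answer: -7/4012196 ≈ -1.7447e-6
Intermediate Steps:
m = 1 (m = 1 + 0 = 1)
U(d) = -7 + 6/d (U(d) = 6/d - 7/1 = 6/d - 7*1 = 6/d - 7 = -7 + 6/d)
Y(I, t) = -8 + t + t*I**2 (Y(I, t) = -8 + ((I*I)*t + t) = -8 + (I**2*t + t) = -8 + (t*I**2 + t) = -8 + (t + t*I**2) = -8 + t + t*I**2)
1/((-217716 - (195481 + Y(334, U(-14)))) - 988691) = 1/((-217716 - (195481 + (-8 + (-7 + 6/(-14)) + (-7 + 6/(-14))*334**2))) - 988691) = 1/((-217716 - (195481 + (-8 + (-7 + 6*(-1/14)) + (-7 + 6*(-1/14))*111556))) - 988691) = 1/((-217716 - (195481 + (-8 + (-7 - 3/7) + (-7 - 3/7)*111556))) - 988691) = 1/((-217716 - (195481 + (-8 - 52/7 - 52/7*111556))) - 988691) = 1/((-217716 - (195481 + (-8 - 52/7 - 5800912/7))) - 988691) = 1/((-217716 - (195481 - 5801020/7)) - 988691) = 1/((-217716 - 1*(-4432653/7)) - 988691) = 1/((-217716 + 4432653/7) - 988691) = 1/(2908641/7 - 988691) = 1/(-4012196/7) = -7/4012196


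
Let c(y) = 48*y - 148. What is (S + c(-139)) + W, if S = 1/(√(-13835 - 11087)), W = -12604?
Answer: -19424 - I*√24922/24922 ≈ -19424.0 - 0.0063344*I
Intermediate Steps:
c(y) = -148 + 48*y
S = -I*√24922/24922 (S = 1/(√(-24922)) = 1/(I*√24922) = -I*√24922/24922 ≈ -0.0063344*I)
(S + c(-139)) + W = (-I*√24922/24922 + (-148 + 48*(-139))) - 12604 = (-I*√24922/24922 + (-148 - 6672)) - 12604 = (-I*√24922/24922 - 6820) - 12604 = (-6820 - I*√24922/24922) - 12604 = -19424 - I*√24922/24922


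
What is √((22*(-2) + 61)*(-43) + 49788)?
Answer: √49057 ≈ 221.49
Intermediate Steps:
√((22*(-2) + 61)*(-43) + 49788) = √((-44 + 61)*(-43) + 49788) = √(17*(-43) + 49788) = √(-731 + 49788) = √49057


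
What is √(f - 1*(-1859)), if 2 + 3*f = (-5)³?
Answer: 5*√654/3 ≈ 42.622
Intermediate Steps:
f = -127/3 (f = -⅔ + (⅓)*(-5)³ = -⅔ + (⅓)*(-125) = -⅔ - 125/3 = -127/3 ≈ -42.333)
√(f - 1*(-1859)) = √(-127/3 - 1*(-1859)) = √(-127/3 + 1859) = √(5450/3) = 5*√654/3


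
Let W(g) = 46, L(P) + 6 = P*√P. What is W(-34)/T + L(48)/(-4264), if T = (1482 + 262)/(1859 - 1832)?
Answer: 331647/464776 - 24*√3/533 ≈ 0.63557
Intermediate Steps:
L(P) = -6 + P^(3/2) (L(P) = -6 + P*√P = -6 + P^(3/2))
T = 1744/27 ≈ 64.593
W(-34)/T + L(48)/(-4264) = 46/(1744/27) + (-6 + 48^(3/2))/(-4264) = 46*(27/1744) + (-6 + 192*√3)*(-1/4264) = 621/872 + (3/2132 - 24*√3/533) = 331647/464776 - 24*√3/533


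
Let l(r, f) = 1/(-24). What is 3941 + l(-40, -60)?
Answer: 94583/24 ≈ 3941.0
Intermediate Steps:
l(r, f) = -1/24
3941 + l(-40, -60) = 3941 - 1/24 = 94583/24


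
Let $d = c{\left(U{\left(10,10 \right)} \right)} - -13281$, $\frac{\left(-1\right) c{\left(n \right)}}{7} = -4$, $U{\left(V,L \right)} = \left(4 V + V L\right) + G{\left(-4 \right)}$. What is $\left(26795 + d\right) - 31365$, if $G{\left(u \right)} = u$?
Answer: $8739$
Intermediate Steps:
$U{\left(V,L \right)} = -4 + 4 V + L V$ ($U{\left(V,L \right)} = \left(4 V + V L\right) - 4 = \left(4 V + L V\right) - 4 = -4 + 4 V + L V$)
$c{\left(n \right)} = 28$ ($c{\left(n \right)} = \left(-7\right) \left(-4\right) = 28$)
$d = 13309$ ($d = 28 - -13281 = 28 + 13281 = 13309$)
$\left(26795 + d\right) - 31365 = \left(26795 + 13309\right) - 31365 = 40104 - 31365 = 8739$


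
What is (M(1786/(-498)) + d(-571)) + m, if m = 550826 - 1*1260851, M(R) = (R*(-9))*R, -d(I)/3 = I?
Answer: -4880358817/6889 ≈ -7.0843e+5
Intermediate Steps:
d(I) = -3*I
M(R) = -9*R² (M(R) = (-9*R)*R = -9*R²)
m = -710025 (m = 550826 - 1260851 = -710025)
(M(1786/(-498)) + d(-571)) + m = (-9*(1786/(-498))² - 3*(-571)) - 710025 = (-9*(1786*(-1/498))² + 1713) - 710025 = (-9*(-893/249)² + 1713) - 710025 = (-9*797449/62001 + 1713) - 710025 = (-797449/6889 + 1713) - 710025 = 11003408/6889 - 710025 = -4880358817/6889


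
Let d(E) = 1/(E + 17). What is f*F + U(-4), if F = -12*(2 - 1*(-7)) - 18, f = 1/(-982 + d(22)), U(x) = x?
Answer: -21182/5471 ≈ -3.8717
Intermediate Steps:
d(E) = 1/(17 + E)
f = -39/38297 (f = 1/(-982 + 1/(17 + 22)) = 1/(-982 + 1/39) = 1/(-38297/39) = -39/38297 ≈ -0.0010184)
F = -126 (F = -12*(2 + 7) - 18 = -12*9 - 18 = -108 - 18 = -126)
f*F + U(-4) = -39/38297*(-126) - 4 = 702/5471 - 4 = -21182/5471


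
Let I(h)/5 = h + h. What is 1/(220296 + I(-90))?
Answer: 1/219396 ≈ 4.5580e-6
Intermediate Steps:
I(h) = 10*h (I(h) = 5*(h + h) = 5*(2*h) = 10*h)
1/(220296 + I(-90)) = 1/(220296 + 10*(-90)) = 1/(220296 - 900) = 1/219396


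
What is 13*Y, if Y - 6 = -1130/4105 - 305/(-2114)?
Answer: 132420665/1735594 ≈ 76.297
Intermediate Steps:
Y = 10186205/1735594 (Y = 6 + (-1130/4105 - 305/(-2114)) = 6 + (-1130*1/4105 - 305*(-1/2114)) = 6 + (-226/821 + 305/2114) = 6 - 227359/1735594 = 10186205/1735594 ≈ 5.8690)
13*Y = 13*(10186205/1735594) = 132420665/1735594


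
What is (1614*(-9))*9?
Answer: -130734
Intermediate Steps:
(1614*(-9))*9 = -14526*9 = -130734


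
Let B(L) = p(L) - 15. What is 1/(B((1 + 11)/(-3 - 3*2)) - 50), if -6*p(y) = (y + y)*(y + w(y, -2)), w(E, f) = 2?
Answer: -27/1747 ≈ -0.015455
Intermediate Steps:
p(y) = -y*(2 + y)/3 (p(y) = -(y + y)*(y + 2)/6 = -2*y*(2 + y)/6 = -y*(2 + y)/3)
B(L) = -15 - L*(2 + L)/3 (B(L) = -L*(2 + L)/3 - 15 = -15 - L*(2 + L)/3)
1/(B((1 + 11)/(-3 - 3*2)) - 50) = 1/((-15 - (1 + 11)/(-3 - 3*2)*(2 + (1 + 11)/(-3 - 3*2))/3) - 50) = 1/((-15 - 12/(-3 - 6)*(2 + 12/(-3 - 6))/3) - 50) = 1/((-15 - 12/(-9)*(2 + 12/(-9))/3) - 50) = 1/((-15 - 12*(-⅑)*(2 + 12*(-⅑))/3) - 50) = 1/((-15 - ⅓*(-4/3)*(2 - 4/3)) - 50) = 1/((-15 - ⅓*(-4/3)*⅔) - 50) = 1/((-15 + 8/27) - 50) = 1/(-397/27 - 50) = 1/(-1747/27) = -27/1747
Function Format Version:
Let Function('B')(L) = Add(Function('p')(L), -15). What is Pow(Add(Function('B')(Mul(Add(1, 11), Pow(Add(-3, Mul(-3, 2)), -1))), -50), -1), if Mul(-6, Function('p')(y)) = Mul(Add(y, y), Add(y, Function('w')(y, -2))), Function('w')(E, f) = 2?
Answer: Rational(-27, 1747) ≈ -0.015455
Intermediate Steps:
Function('p')(y) = Mul(Rational(-1, 3), y, Add(2, y)) (Function('p')(y) = Mul(Rational(-1, 6), Mul(Add(y, y), Add(y, 2))) = Mul(Rational(-1, 6), Mul(Mul(2, y), Add(2, y))) = Mul(Rational(-1, 6), Mul(2, y, Add(2, y))) = Mul(Rational(-1, 3), y, Add(2, y)))
Function('B')(L) = Add(-15, Mul(Rational(-1, 3), L, Add(2, L))) (Function('B')(L) = Add(Mul(Rational(-1, 3), L, Add(2, L)), -15) = Add(-15, Mul(Rational(-1, 3), L, Add(2, L))))
Pow(Add(Function('B')(Mul(Add(1, 11), Pow(Add(-3, Mul(-3, 2)), -1))), -50), -1) = Pow(Add(Add(-15, Mul(Rational(-1, 3), Mul(Add(1, 11), Pow(Add(-3, Mul(-3, 2)), -1)), Add(2, Mul(Add(1, 11), Pow(Add(-3, Mul(-3, 2)), -1))))), -50), -1) = Pow(Add(Add(-15, Mul(Rational(-1, 3), Mul(12, Pow(Add(-3, -6), -1)), Add(2, Mul(12, Pow(Add(-3, -6), -1))))), -50), -1) = Pow(Add(Add(-15, Mul(Rational(-1, 3), Mul(12, Pow(-9, -1)), Add(2, Mul(12, Pow(-9, -1))))), -50), -1) = Pow(Add(Add(-15, Mul(Rational(-1, 3), Mul(12, Rational(-1, 9)), Add(2, Mul(12, Rational(-1, 9))))), -50), -1) = Pow(Add(Add(-15, Mul(Rational(-1, 3), Rational(-4, 3), Add(2, Rational(-4, 3)))), -50), -1) = Pow(Add(Add(-15, Mul(Rational(-1, 3), Rational(-4, 3), Rational(2, 3))), -50), -1) = Pow(Add(Add(-15, Rational(8, 27)), -50), -1) = Pow(Add(Rational(-397, 27), -50), -1) = Pow(Rational(-1747, 27), -1) = Rational(-27, 1747)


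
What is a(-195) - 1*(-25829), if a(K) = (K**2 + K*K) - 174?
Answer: 101705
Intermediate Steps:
a(K) = -174 + 2*K**2 (a(K) = (K**2 + K**2) - 174 = 2*K**2 - 174 = -174 + 2*K**2)
a(-195) - 1*(-25829) = (-174 + 2*(-195)**2) - 1*(-25829) = (-174 + 2*38025) + 25829 = (-174 + 76050) + 25829 = 75876 + 25829 = 101705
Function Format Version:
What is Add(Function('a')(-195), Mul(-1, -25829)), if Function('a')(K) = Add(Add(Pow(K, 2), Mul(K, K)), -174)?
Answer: 101705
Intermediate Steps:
Function('a')(K) = Add(-174, Mul(2, Pow(K, 2))) (Function('a')(K) = Add(Add(Pow(K, 2), Pow(K, 2)), -174) = Add(Mul(2, Pow(K, 2)), -174) = Add(-174, Mul(2, Pow(K, 2))))
Add(Function('a')(-195), Mul(-1, -25829)) = Add(Add(-174, Mul(2, Pow(-195, 2))), Mul(-1, -25829)) = Add(Add(-174, Mul(2, 38025)), 25829) = Add(Add(-174, 76050), 25829) = Add(75876, 25829) = 101705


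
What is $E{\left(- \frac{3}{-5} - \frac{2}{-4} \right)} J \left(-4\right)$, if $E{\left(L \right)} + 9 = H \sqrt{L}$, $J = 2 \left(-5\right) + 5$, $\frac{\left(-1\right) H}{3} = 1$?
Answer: $-180 - 6 \sqrt{110} \approx -242.93$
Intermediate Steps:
$H = -3$ ($H = \left(-3\right) 1 = -3$)
$J = -5$ ($J = -10 + 5 = -5$)
$E{\left(L \right)} = -9 - 3 \sqrt{L}$
$E{\left(- \frac{3}{-5} - \frac{2}{-4} \right)} J \left(-4\right) = \left(-9 - 3 \sqrt{- \frac{3}{-5} - \frac{2}{-4}}\right) \left(-5\right) \left(-4\right) = \left(-9 - 3 \sqrt{\left(-3\right) \left(- \frac{1}{5}\right) - - \frac{1}{2}}\right) \left(-5\right) \left(-4\right) = \left(-9 - 3 \sqrt{\frac{3}{5} + \frac{1}{2}}\right) \left(-5\right) \left(-4\right) = \left(-9 - 3 \sqrt{\frac{11}{10}}\right) \left(-5\right) \left(-4\right) = \left(-9 - 3 \frac{\sqrt{110}}{10}\right) \left(-5\right) \left(-4\right) = \left(-9 - \frac{3 \sqrt{110}}{10}\right) \left(-5\right) \left(-4\right) = \left(45 + \frac{3 \sqrt{110}}{2}\right) \left(-4\right) = -180 - 6 \sqrt{110}$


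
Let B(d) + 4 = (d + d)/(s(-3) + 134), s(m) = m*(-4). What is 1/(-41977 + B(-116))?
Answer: -73/3064729 ≈ -2.3819e-5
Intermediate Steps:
s(m) = -4*m
B(d) = -4 + d/73 (B(d) = -4 + (d + d)/(-4*(-3) + 134) = -4 + (2*d)/(12 + 134) = -4 + (2*d)/146 = -4 + (2*d)*(1/146) = -4 + d/73)
1/(-41977 + B(-116)) = 1/(-41977 + (-4 + (1/73)*(-116))) = 1/(-41977 + (-4 - 116/73)) = 1/(-41977 - 408/73) = 1/(-3064729/73) = -73/3064729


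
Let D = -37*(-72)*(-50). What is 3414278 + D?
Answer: 3281078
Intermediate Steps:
D = -133200 (D = 2664*(-50) = -133200)
3414278 + D = 3414278 - 133200 = 3281078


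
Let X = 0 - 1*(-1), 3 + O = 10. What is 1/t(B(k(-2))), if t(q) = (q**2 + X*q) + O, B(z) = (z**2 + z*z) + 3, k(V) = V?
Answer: 1/139 ≈ 0.0071942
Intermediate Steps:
O = 7 (O = -3 + 10 = 7)
X = 1 (X = 0 + 1 = 1)
B(z) = 3 + 2*z**2 (B(z) = (z**2 + z**2) + 3 = 2*z**2 + 3 = 3 + 2*z**2)
t(q) = 7 + q + q**2 (t(q) = (q**2 + 1*q) + 7 = (q**2 + q) + 7 = (q + q**2) + 7 = 7 + q + q**2)
1/t(B(k(-2))) = 1/(7 + (3 + 2*(-2)**2) + (3 + 2*(-2)**2)**2) = 1/(7 + (3 + 2*4) + (3 + 2*4)**2) = 1/(7 + (3 + 8) + (3 + 8)**2) = 1/(7 + 11 + 11**2) = 1/(7 + 11 + 121) = 1/139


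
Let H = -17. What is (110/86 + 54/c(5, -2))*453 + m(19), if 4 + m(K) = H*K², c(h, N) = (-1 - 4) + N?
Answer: -2725902/301 ≈ -9056.2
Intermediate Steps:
c(h, N) = -5 + N
m(K) = -4 - 17*K²
(110/86 + 54/c(5, -2))*453 + m(19) = (110/86 + 54/(-5 - 2))*453 + (-4 - 17*19²) = (110*(1/86) + 54/(-7))*453 + (-4 - 17*361) = (55/43 + 54*(-⅐))*453 + (-4 - 6137) = (55/43 - 54/7)*453 - 6141 = -1937/301*453 - 6141 = -877461/301 - 6141 = -2725902/301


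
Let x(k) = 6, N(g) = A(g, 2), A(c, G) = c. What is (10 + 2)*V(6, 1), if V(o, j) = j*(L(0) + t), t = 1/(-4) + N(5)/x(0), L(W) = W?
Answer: 7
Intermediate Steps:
N(g) = g
t = 7/12 (t = 1/(-4) + 5/6 = 1*(-¼) + 5*(⅙) = -¼ + ⅚ = 7/12 ≈ 0.58333)
V(o, j) = 7*j/12 (V(o, j) = j*(0 + 7/12) = j*(7/12) = 7*j/12)
(10 + 2)*V(6, 1) = (10 + 2)*((7/12)*1) = 12*(7/12) = 7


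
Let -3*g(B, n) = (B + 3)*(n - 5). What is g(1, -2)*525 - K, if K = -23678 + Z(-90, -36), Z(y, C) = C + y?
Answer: 28704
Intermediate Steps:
g(B, n) = -(-5 + n)*(3 + B)/3 (g(B, n) = -(B + 3)*(n - 5)/3 = -(3 + B)*(-5 + n)/3 = -(-5 + n)*(3 + B)/3)
K = -23804 (K = -23678 + (-36 - 90) = -23678 - 126 = -23804)
g(1, -2)*525 - K = (5 - 1*(-2) + (5/3)*1 - ⅓*1*(-2))*525 - 1*(-23804) = (5 + 2 + 5/3 + ⅔)*525 + 23804 = (28/3)*525 + 23804 = 4900 + 23804 = 28704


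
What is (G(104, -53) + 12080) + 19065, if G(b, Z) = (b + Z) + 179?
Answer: 31375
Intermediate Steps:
G(b, Z) = 179 + Z + b (G(b, Z) = (Z + b) + 179 = 179 + Z + b)
(G(104, -53) + 12080) + 19065 = ((179 - 53 + 104) + 12080) + 19065 = (230 + 12080) + 19065 = 12310 + 19065 = 31375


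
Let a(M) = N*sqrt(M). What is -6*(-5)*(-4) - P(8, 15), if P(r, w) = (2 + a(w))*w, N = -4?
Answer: -150 + 60*sqrt(15) ≈ 82.379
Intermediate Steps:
a(M) = -4*sqrt(M)
P(r, w) = w*(2 - 4*sqrt(w)) (P(r, w) = (2 - 4*sqrt(w))*w = w*(2 - 4*sqrt(w)))
-6*(-5)*(-4) - P(8, 15) = -6*(-5)*(-4) - (-60*sqrt(15) + 2*15) = 30*(-4) - (-60*sqrt(15) + 30) = -120 - (-60*sqrt(15) + 30) = -120 - (30 - 60*sqrt(15)) = -120 + (-30 + 60*sqrt(15)) = -150 + 60*sqrt(15)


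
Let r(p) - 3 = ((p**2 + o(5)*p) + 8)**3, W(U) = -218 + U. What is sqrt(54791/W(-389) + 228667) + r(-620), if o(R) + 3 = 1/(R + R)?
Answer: 57604584677629819 + sqrt(84218869346)/607 ≈ 5.7605e+16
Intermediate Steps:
o(R) = -3 + 1/(2*R) (o(R) = -3 + 1/(R + R) = -3 + 1/(2*R))
r(p) = 3 + (8 + p**2 - 29*p/10)**3 (r(p) = 3 + ((p**2 + (-3 + (1/2)/5)*p) + 8)**3 = 3 + ((p**2 + (-3 + (1/2)*(1/5))*p) + 8)**3 = 3 + ((p**2 + (-3 + 1/10)*p) + 8)**3 = 3 + ((p**2 - 29*p/10) + 8)**3 = 3 + (8 + p**2 - 29*p/10)**3)
sqrt(54791/W(-389) + 228667) + r(-620) = sqrt(54791/(-218 - 389) + 228667) + (3 + (80 - 29*(-620) + 10*(-620)**2)**3/1000) = sqrt(54791/(-607) + 228667) + (3 + (80 + 17980 + 10*384400)**3/1000) = sqrt(54791*(-1/607) + 228667) + (3 + (80 + 17980 + 3844000)**3/1000) = sqrt(-54791/607 + 228667) + (3 + (1/1000)*3862060**3) = sqrt(138746078/607) + (3 + (1/1000)*57604584677629816000) = sqrt(84218869346)/607 + (3 + 57604584677629816) = sqrt(84218869346)/607 + 57604584677629819 = 57604584677629819 + sqrt(84218869346)/607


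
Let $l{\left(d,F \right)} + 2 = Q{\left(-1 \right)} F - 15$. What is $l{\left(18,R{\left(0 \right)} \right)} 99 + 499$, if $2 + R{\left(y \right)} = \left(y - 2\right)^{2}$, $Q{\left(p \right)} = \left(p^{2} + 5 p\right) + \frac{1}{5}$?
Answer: $- \frac{9682}{5} \approx -1936.4$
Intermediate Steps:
$Q{\left(p \right)} = \frac{1}{5} + p^{2} + 5 p$ ($Q{\left(p \right)} = \left(p^{2} + 5 p\right) + \frac{1}{5} = \frac{1}{5} + p^{2} + 5 p$)
$R{\left(y \right)} = -2 + \left(-2 + y\right)^{2}$ ($R{\left(y \right)} = -2 + \left(y - 2\right)^{2} = -2 + \left(-2 + y\right)^{2}$)
$l{\left(d,F \right)} = -17 - \frac{19 F}{5}$ ($l{\left(d,F \right)} = -2 + \left(\left(\frac{1}{5} + \left(-1\right)^{2} + 5 \left(-1\right)\right) F - 15\right) = -2 + \left(\left(\frac{1}{5} + 1 - 5\right) F - 15\right) = -2 - \left(15 + \frac{19 F}{5}\right) = -17 - \frac{19 F}{5}$)
$l{\left(18,R{\left(0 \right)} \right)} 99 + 499 = \left(-17 - \frac{19 \left(-2 + \left(-2 + 0\right)^{2}\right)}{5}\right) 99 + 499 = \left(-17 - \frac{19 \left(-2 + \left(-2\right)^{2}\right)}{5}\right) 99 + 499 = \left(-17 - \frac{19 \left(-2 + 4\right)}{5}\right) 99 + 499 = \left(-17 - \frac{38}{5}\right) 99 + 499 = \left(- \frac{123}{5}\right) 99 + 499 = - \frac{12177}{5} + 499 = - \frac{9682}{5}$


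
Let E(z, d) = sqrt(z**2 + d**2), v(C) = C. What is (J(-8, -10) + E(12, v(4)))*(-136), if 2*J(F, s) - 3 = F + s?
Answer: 1020 - 544*sqrt(10) ≈ -700.28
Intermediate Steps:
J(F, s) = 3/2 + F/2 + s/2 (J(F, s) = 3/2 + (F + s)/2 = 3/2 + (F/2 + s/2) = 3/2 + F/2 + s/2)
E(z, d) = sqrt(d**2 + z**2)
(J(-8, -10) + E(12, v(4)))*(-136) = ((3/2 + (1/2)*(-8) + (1/2)*(-10)) + sqrt(4**2 + 12**2))*(-136) = ((3/2 - 4 - 5) + sqrt(16 + 144))*(-136) = (-15/2 + sqrt(160))*(-136) = (-15/2 + 4*sqrt(10))*(-136) = 1020 - 544*sqrt(10)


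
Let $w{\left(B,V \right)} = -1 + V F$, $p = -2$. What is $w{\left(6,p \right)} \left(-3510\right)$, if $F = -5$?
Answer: $-31590$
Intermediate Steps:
$w{\left(B,V \right)} = -1 - 5 V$ ($w{\left(B,V \right)} = -1 + V \left(-5\right) = -1 - 5 V$)
$w{\left(6,p \right)} \left(-3510\right) = \left(-1 - -10\right) \left(-3510\right) = \left(-1 + 10\right) \left(-3510\right) = 9 \left(-3510\right) = -31590$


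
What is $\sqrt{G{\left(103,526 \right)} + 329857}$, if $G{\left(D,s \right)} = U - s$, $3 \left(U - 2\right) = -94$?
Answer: $\frac{\sqrt{2963715}}{3} \approx 573.85$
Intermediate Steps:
$U = - \frac{88}{3}$ ($U = 2 + \frac{1}{3} \left(-94\right) = 2 - \frac{94}{3} = - \frac{88}{3} \approx -29.333$)
$G{\left(D,s \right)} = - \frac{88}{3} - s$
$\sqrt{G{\left(103,526 \right)} + 329857} = \sqrt{\left(- \frac{88}{3} - 526\right) + 329857} = \sqrt{- \frac{1666}{3} + 329857} = \sqrt{\frac{987905}{3}} = \frac{\sqrt{2963715}}{3}$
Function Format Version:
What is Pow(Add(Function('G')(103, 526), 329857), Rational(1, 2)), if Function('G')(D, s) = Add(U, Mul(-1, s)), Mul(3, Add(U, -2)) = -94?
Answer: Mul(Rational(1, 3), Pow(2963715, Rational(1, 2))) ≈ 573.85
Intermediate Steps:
U = Rational(-88, 3) (U = Add(2, Mul(Rational(1, 3), -94)) = Add(2, Rational(-94, 3)) = Rational(-88, 3) ≈ -29.333)
Function('G')(D, s) = Add(Rational(-88, 3), Mul(-1, s))
Pow(Add(Function('G')(103, 526), 329857), Rational(1, 2)) = Pow(Add(Add(Rational(-88, 3), Mul(-1, 526)), 329857), Rational(1, 2)) = Pow(Add(Add(Rational(-88, 3), -526), 329857), Rational(1, 2)) = Pow(Add(Rational(-1666, 3), 329857), Rational(1, 2)) = Pow(Rational(987905, 3), Rational(1, 2)) = Mul(Rational(1, 3), Pow(2963715, Rational(1, 2)))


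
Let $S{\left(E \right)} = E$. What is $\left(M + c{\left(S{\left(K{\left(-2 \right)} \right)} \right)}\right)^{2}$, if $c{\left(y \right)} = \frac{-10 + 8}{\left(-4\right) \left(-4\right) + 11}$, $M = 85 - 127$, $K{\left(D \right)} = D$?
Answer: $\frac{1290496}{729} \approx 1770.2$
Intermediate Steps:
$M = -42$
$c{\left(y \right)} = - \frac{2}{27}$ ($c{\left(y \right)} = - \frac{2}{16 + 11} = - \frac{2}{27}$)
$\left(M + c{\left(S{\left(K{\left(-2 \right)} \right)} \right)}\right)^{2} = \left(-42 - \frac{2}{27}\right)^{2} = \left(- \frac{1136}{27}\right)^{2} = \frac{1290496}{729}$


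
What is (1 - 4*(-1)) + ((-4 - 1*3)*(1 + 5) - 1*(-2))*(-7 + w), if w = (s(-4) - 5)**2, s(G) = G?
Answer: -2955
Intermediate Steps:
w = 81 (w = (-4 - 5)**2 = (-9)**2 = 81)
(1 - 4*(-1)) + ((-4 - 1*3)*(1 + 5) - 1*(-2))*(-7 + w) = (1 - 4*(-1)) + ((-4 - 1*3)*(1 + 5) - 1*(-2))*(-7 + 81) = (1 + 4) + ((-4 - 3)*6 + 2)*74 = 5 + (-7*6 + 2)*74 = 5 + (-42 + 2)*74 = 5 - 40*74 = 5 - 2960 = -2955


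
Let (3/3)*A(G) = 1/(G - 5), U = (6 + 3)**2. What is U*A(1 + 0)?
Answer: -81/4 ≈ -20.250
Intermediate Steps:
U = 81 (U = 9**2 = 81)
A(G) = 1/(-5 + G) (A(G) = 1/(G - 5) = 1/(-5 + G))
U*A(1 + 0) = 81/(-5 + (1 + 0)) = 81/(-5 + 1) = 81/(-4) = 81*(-1/4) = -81/4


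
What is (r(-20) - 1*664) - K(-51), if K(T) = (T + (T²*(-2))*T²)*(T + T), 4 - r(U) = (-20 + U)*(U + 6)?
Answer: -1380107426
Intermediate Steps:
r(U) = 4 - (-20 + U)*(6 + U) (r(U) = 4 - (-20 + U)*(U + 6) = 4 - (-20 + U)*(6 + U))
K(T) = 2*T*(T - 2*T⁴) (K(T) = (T + (-2*T²)*T²)*(2*T) = (T - 2*T⁴)*(2*T) = 2*T*(T - 2*T⁴))
(r(-20) - 1*664) - K(-51) = ((124 - 1*(-20)² + 14*(-20)) - 1*664) - (-51)²*(2 - 4*(-51)³) = ((124 - 1*400 - 280) - 664) - 2601*(2 - 4*(-132651)) = ((124 - 400 - 280) - 664) - 2601*(2 + 530604) = (-556 - 664) - 2601*530606 = -1220 - 1*1380106206 = -1220 - 1380106206 = -1380107426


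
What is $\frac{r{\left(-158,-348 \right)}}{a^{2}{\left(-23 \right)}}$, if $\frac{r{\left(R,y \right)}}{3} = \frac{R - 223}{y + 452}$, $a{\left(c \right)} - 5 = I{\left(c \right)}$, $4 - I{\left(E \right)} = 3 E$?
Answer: $- \frac{127}{70304} \approx -0.0018064$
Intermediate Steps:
$I{\left(E \right)} = 4 - 3 E$
$a{\left(c \right)} = 9 - 3 c$ ($a{\left(c \right)} = 5 - \left(-4 + 3 c\right) = 9 - 3 c$)
$r{\left(R,y \right)} = \frac{3 \left(-223 + R\right)}{452 + y}$ ($r{\left(R,y \right)} = 3 \frac{R - 223}{y + 452} = 3 \frac{-223 + R}{452 + y} = \frac{3 \left(-223 + R\right)}{452 + y}$)
$\frac{r{\left(-158,-348 \right)}}{a^{2}{\left(-23 \right)}} = \frac{3 \frac{1}{452 - 348} \left(-223 - 158\right)}{\left(9 - -69\right)^{2}} = \frac{3 \cdot \frac{1}{104} \left(-381\right)}{\left(9 + 69\right)^{2}} = \frac{3 \cdot \frac{1}{104} \left(-381\right)}{78^{2}} = - \frac{1143}{104 \cdot 6084} = \left(- \frac{1143}{104}\right) \frac{1}{6084} = - \frac{127}{70304}$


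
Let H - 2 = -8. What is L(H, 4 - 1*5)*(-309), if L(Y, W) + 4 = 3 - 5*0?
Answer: 309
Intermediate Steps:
H = -6 (H = 2 - 8 = -6)
L(Y, W) = -1 (L(Y, W) = -4 + (3 - 5*0) = -4 + (3 + 0) = -4 + 3 = -1)
L(H, 4 - 1*5)*(-309) = -1*(-309) = 309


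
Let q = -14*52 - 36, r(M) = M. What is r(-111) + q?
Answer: -875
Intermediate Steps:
q = -764 (q = -728 - 36 = -764)
r(-111) + q = -111 - 764 = -875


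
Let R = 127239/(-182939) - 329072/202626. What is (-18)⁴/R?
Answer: -1945635566861232/42991016111 ≈ -45257.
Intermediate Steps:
R = -42991016111/18534098907 (R = 127239*(-1/182939) - 329072*1/202626 = -127239/182939 - 164536/101313 = -42991016111/18534098907 ≈ -2.3196)
(-18)⁴/R = (-18)⁴/(-42991016111/18534098907) = 104976*(-18534098907/42991016111) = -1945635566861232/42991016111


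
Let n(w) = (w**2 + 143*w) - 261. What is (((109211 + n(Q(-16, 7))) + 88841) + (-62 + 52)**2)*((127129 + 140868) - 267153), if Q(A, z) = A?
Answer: 165304996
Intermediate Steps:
n(w) = -261 + w**2 + 143*w
(((109211 + n(Q(-16, 7))) + 88841) + (-62 + 52)**2)*((127129 + 140868) - 267153) = (((109211 + (-261 + (-16)**2 + 143*(-16))) + 88841) + (-62 + 52)**2)*((127129 + 140868) - 267153) = (((109211 + (-261 + 256 - 2288)) + 88841) + (-10)**2)*(267997 - 267153) = (((109211 - 2293) + 88841) + 100)*844 = ((106918 + 88841) + 100)*844 = (195759 + 100)*844 = 195859*844 = 165304996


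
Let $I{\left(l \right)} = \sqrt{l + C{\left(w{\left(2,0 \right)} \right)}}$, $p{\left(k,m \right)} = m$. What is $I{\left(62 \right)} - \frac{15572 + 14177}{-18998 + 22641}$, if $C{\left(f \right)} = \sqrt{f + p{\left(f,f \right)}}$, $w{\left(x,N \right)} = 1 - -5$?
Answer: $- \frac{29749}{3643} + \sqrt{62 + 2 \sqrt{3}} \approx -0.075083$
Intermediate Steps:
$w{\left(x,N \right)} = 6$ ($w{\left(x,N \right)} = 1 + 5 = 6$)
$C{\left(f \right)} = \sqrt{2} \sqrt{f}$ ($C{\left(f \right)} = \sqrt{f + f} = \sqrt{2 f} = \sqrt{2} \sqrt{f}$)
$I{\left(l \right)} = \sqrt{l + 2 \sqrt{3}}$ ($I{\left(l \right)} = \sqrt{l + \sqrt{2} \sqrt{6}} = \sqrt{l + 2 \sqrt{3}}$)
$I{\left(62 \right)} - \frac{15572 + 14177}{-18998 + 22641} = \sqrt{62 + 2 \sqrt{3}} - \frac{15572 + 14177}{-18998 + 22641} = \sqrt{62 + 2 \sqrt{3}} - \frac{29749}{3643} = - \frac{29749}{3643} + \sqrt{62 + 2 \sqrt{3}}$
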